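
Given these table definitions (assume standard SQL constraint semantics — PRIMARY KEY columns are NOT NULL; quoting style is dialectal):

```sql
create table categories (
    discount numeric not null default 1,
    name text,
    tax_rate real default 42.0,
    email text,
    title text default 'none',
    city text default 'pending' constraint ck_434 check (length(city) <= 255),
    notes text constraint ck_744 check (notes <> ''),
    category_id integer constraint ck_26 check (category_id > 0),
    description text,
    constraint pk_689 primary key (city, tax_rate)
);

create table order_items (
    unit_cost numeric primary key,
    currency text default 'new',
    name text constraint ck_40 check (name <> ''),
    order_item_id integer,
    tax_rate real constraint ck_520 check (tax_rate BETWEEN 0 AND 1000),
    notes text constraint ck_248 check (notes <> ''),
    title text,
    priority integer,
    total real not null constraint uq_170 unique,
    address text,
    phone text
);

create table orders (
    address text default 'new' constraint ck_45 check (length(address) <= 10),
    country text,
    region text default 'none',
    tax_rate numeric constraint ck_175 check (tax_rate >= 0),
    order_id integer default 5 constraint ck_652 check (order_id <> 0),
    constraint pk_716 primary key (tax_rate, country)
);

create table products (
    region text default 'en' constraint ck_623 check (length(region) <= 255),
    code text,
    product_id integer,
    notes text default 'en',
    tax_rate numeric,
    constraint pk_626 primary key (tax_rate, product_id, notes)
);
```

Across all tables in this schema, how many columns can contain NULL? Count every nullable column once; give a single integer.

categories: 6 nullable (name, email, title, notes, category_id, description — PK (city, tax_rate) and explicit NOT NULL columns excluded).
order_items: 9 nullable (currency, name, order_item_id, tax_rate, notes, title, priority, address, phone — PK (unit_cost) and explicit NOT NULL columns excluded).
orders: 3 nullable (address, region, order_id — PK (tax_rate, country) and explicit NOT NULL columns excluded).
products: 2 nullable (region, code — PK (tax_rate, product_id, notes) and explicit NOT NULL columns excluded).
Total: 6 + 9 + 3 + 2 = 20.

20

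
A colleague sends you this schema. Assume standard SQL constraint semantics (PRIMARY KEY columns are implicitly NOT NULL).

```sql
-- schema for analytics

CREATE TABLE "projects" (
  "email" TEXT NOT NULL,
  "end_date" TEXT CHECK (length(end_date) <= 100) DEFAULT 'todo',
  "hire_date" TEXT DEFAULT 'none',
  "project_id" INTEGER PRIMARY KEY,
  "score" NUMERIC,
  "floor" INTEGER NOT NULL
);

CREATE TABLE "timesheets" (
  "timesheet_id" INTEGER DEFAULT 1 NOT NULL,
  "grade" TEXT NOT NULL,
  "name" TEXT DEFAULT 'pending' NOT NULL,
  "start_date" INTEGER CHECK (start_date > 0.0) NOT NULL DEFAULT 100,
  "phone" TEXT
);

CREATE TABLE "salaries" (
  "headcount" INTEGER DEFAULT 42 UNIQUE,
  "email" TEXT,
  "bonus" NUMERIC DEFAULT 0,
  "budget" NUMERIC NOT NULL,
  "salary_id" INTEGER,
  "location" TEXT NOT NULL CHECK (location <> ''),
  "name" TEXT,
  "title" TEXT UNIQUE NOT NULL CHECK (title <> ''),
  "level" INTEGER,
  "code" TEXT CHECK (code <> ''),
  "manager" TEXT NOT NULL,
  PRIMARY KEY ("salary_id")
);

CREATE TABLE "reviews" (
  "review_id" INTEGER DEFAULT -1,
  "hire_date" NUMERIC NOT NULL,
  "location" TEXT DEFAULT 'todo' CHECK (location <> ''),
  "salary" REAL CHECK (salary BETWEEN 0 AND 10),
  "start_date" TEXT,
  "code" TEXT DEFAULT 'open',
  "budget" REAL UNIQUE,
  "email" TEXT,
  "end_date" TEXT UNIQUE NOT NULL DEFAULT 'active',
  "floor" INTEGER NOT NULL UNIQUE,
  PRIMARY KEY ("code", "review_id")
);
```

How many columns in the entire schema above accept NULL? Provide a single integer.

projects: 3 nullable (end_date, hire_date, score — PK (project_id) and explicit NOT NULL columns excluded).
timesheets: 1 nullable (phone — PK none and explicit NOT NULL columns excluded).
salaries: 6 nullable (headcount, email, bonus, name, level, code — PK (salary_id) and explicit NOT NULL columns excluded).
reviews: 5 nullable (location, salary, start_date, budget, email — PK (code, review_id) and explicit NOT NULL columns excluded).
Total: 3 + 1 + 6 + 5 = 15.

15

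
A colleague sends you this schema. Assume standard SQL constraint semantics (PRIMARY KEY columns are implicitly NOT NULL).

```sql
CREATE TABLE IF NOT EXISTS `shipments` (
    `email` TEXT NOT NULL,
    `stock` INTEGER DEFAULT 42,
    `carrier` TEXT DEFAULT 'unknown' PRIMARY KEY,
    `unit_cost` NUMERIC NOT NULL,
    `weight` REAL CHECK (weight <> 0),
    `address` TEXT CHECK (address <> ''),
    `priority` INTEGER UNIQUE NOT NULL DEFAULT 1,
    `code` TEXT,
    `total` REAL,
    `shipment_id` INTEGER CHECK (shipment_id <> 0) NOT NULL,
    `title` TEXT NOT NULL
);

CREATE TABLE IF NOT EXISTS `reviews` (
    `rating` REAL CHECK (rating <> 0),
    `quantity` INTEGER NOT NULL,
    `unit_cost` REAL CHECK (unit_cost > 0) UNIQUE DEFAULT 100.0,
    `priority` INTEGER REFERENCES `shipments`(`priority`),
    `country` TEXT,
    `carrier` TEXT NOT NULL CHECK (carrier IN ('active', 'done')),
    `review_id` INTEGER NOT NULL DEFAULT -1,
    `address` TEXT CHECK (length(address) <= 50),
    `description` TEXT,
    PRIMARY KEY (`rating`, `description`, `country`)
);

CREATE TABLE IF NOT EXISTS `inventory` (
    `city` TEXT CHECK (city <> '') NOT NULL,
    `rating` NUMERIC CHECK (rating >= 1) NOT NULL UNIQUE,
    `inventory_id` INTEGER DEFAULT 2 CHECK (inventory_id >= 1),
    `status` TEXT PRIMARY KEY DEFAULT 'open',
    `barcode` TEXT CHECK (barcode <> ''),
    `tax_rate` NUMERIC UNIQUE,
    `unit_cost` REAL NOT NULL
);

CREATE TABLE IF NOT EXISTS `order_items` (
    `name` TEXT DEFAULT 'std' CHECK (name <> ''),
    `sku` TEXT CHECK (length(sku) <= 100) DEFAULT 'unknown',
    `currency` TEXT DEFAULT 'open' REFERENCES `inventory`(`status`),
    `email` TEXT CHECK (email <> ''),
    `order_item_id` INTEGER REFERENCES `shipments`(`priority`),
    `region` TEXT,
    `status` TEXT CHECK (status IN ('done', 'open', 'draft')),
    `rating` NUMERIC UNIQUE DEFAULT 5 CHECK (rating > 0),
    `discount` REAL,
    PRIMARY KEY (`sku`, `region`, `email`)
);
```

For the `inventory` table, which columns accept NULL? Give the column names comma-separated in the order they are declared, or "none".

- city: declared NOT NULL → not nullable.
- rating: declared NOT NULL → not nullable.
- inventory_id: CHECK does not forbid NULL (a CHECK constraint passes when its expression is NULL) → nullable.
- status: part of the PRIMARY KEY, which implies NOT NULL → not nullable.
- barcode: CHECK does not forbid NULL (a CHECK constraint passes when its expression is NULL) → nullable.
- tax_rate: UNIQUE does not imply NOT NULL → nullable.
- unit_cost: declared NOT NULL → not nullable.

inventory_id, barcode, tax_rate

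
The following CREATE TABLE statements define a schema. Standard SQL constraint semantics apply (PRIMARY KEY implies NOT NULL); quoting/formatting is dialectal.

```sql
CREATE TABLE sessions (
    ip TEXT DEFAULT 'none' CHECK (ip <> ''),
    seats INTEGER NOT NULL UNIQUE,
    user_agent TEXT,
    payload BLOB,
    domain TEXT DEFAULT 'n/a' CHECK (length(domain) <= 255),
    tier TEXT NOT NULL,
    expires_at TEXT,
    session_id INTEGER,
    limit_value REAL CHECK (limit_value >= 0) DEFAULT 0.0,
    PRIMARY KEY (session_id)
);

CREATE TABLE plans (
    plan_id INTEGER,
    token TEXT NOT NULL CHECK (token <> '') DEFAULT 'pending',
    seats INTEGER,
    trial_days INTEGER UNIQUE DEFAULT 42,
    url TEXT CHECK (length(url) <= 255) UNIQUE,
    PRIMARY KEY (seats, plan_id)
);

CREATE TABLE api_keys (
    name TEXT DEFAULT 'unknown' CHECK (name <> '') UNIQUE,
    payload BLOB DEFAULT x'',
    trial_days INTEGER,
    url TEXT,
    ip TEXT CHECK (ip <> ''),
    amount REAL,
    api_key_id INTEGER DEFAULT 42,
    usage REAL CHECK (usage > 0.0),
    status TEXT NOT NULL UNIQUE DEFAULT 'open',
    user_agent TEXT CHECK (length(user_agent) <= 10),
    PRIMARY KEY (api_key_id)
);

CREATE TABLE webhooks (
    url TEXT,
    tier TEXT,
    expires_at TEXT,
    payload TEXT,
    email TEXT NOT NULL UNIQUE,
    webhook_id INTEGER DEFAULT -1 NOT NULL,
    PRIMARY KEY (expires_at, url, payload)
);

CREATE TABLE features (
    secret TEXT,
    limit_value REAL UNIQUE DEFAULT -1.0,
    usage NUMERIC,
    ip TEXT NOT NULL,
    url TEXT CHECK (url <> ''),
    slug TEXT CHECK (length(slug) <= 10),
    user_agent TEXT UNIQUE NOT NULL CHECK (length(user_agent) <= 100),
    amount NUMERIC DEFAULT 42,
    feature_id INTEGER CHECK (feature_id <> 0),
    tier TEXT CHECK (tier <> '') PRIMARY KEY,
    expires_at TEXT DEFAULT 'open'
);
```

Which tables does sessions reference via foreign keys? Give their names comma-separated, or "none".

none

No column in sessions has a REFERENCES clause.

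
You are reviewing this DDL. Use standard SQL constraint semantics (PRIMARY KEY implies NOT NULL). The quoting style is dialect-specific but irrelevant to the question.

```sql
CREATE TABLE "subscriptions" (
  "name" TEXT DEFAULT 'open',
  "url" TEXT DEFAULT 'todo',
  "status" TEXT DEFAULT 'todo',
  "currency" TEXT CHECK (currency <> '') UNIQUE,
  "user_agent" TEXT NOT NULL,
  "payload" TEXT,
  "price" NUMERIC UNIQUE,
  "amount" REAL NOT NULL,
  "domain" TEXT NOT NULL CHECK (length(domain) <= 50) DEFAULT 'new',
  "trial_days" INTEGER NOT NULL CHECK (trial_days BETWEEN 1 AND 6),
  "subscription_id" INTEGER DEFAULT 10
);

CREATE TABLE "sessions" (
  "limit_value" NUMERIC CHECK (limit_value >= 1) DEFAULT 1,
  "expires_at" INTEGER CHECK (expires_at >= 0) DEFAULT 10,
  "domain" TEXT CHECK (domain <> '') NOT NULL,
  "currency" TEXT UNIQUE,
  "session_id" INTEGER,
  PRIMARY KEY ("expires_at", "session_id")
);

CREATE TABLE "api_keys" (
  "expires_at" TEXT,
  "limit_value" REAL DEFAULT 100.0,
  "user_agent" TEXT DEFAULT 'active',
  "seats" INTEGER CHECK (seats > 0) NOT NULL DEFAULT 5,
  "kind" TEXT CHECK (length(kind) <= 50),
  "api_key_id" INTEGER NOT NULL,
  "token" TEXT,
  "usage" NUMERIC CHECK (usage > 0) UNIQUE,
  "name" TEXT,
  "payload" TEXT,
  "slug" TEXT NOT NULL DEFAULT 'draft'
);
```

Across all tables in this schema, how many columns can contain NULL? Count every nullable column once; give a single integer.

17

subscriptions: 7 nullable (name, url, status, currency, payload, price, subscription_id — PK none and explicit NOT NULL columns excluded).
sessions: 2 nullable (limit_value, currency — PK (expires_at, session_id) and explicit NOT NULL columns excluded).
api_keys: 8 nullable (expires_at, limit_value, user_agent, kind, token, usage, name, payload — PK none and explicit NOT NULL columns excluded).
Total: 7 + 2 + 8 = 17.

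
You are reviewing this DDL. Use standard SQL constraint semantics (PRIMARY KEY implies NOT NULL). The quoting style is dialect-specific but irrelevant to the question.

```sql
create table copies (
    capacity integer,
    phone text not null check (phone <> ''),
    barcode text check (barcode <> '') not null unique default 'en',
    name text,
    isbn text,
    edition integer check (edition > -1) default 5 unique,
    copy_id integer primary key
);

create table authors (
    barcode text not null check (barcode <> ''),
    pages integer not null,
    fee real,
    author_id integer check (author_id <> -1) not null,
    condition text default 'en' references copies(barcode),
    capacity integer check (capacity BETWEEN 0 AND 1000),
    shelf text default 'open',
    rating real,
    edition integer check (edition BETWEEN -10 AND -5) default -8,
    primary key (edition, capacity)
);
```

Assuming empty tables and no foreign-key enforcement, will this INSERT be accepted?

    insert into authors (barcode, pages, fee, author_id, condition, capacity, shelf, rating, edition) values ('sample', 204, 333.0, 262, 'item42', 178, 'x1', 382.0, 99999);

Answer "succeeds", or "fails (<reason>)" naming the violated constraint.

fails (CHECK on edition)

The value 99999 for edition violates CHECK (edition BETWEEN -10 AND -5).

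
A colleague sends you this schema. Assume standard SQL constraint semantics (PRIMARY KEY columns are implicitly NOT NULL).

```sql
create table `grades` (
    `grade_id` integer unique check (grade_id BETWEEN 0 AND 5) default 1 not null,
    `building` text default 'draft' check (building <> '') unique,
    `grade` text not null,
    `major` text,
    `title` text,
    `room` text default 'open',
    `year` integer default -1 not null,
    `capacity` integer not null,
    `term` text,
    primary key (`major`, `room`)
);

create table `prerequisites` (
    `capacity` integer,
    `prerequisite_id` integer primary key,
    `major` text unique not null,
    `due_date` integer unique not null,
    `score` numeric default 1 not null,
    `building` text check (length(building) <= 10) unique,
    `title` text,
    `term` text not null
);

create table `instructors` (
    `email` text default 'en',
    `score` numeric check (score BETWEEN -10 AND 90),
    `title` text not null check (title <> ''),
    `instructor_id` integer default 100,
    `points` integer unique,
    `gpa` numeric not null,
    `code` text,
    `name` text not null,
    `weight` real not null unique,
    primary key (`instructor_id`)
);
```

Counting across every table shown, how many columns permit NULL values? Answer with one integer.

grades: 3 nullable (building, title, term — PK (major, room) and explicit NOT NULL columns excluded).
prerequisites: 3 nullable (capacity, building, title — PK (prerequisite_id) and explicit NOT NULL columns excluded).
instructors: 4 nullable (email, score, points, code — PK (instructor_id) and explicit NOT NULL columns excluded).
Total: 3 + 3 + 4 = 10.

10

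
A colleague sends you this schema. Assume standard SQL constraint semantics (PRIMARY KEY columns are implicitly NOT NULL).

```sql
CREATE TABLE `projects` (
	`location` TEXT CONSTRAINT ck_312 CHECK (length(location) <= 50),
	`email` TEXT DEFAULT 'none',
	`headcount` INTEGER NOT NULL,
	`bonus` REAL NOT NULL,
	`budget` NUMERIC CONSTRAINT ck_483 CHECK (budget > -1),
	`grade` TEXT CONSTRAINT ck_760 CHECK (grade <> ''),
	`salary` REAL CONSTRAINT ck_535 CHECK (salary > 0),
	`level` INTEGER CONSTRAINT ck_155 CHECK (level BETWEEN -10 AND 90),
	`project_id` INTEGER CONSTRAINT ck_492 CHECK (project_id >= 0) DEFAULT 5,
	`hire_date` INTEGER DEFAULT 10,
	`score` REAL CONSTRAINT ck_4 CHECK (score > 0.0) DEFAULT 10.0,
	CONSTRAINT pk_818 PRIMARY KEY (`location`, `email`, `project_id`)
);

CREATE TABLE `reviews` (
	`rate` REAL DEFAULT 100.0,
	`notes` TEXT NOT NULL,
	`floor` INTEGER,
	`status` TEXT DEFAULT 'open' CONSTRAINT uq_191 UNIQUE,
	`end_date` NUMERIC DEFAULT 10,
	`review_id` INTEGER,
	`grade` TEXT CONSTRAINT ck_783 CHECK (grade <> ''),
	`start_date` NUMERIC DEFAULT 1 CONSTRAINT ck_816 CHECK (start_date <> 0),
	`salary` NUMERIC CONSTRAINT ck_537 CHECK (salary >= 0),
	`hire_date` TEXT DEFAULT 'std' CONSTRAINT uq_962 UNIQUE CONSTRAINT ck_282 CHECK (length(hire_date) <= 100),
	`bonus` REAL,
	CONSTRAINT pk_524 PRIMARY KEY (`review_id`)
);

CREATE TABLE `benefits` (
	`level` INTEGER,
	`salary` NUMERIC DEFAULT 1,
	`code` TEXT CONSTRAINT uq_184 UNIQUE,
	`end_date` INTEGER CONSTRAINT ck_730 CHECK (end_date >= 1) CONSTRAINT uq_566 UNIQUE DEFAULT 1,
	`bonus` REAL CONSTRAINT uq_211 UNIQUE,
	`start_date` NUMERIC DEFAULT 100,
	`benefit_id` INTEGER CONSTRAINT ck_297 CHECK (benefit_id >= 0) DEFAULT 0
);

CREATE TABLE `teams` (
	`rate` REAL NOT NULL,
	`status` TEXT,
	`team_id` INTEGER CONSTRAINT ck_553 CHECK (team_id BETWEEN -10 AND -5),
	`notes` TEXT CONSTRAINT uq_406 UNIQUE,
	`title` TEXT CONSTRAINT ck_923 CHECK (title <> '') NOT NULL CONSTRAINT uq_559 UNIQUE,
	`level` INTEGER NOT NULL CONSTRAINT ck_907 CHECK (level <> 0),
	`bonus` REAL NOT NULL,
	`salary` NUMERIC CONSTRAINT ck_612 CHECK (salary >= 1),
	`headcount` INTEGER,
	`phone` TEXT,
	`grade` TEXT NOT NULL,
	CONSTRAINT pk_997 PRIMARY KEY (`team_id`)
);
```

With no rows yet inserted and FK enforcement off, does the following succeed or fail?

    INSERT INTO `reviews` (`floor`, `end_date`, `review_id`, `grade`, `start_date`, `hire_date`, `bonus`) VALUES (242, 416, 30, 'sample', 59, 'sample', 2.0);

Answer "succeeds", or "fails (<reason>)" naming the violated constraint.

notes is omitted from the column list and has no DEFAULT, so it would receive NULL.
But notes is declared NOT NULL.

fails (NOT NULL on notes)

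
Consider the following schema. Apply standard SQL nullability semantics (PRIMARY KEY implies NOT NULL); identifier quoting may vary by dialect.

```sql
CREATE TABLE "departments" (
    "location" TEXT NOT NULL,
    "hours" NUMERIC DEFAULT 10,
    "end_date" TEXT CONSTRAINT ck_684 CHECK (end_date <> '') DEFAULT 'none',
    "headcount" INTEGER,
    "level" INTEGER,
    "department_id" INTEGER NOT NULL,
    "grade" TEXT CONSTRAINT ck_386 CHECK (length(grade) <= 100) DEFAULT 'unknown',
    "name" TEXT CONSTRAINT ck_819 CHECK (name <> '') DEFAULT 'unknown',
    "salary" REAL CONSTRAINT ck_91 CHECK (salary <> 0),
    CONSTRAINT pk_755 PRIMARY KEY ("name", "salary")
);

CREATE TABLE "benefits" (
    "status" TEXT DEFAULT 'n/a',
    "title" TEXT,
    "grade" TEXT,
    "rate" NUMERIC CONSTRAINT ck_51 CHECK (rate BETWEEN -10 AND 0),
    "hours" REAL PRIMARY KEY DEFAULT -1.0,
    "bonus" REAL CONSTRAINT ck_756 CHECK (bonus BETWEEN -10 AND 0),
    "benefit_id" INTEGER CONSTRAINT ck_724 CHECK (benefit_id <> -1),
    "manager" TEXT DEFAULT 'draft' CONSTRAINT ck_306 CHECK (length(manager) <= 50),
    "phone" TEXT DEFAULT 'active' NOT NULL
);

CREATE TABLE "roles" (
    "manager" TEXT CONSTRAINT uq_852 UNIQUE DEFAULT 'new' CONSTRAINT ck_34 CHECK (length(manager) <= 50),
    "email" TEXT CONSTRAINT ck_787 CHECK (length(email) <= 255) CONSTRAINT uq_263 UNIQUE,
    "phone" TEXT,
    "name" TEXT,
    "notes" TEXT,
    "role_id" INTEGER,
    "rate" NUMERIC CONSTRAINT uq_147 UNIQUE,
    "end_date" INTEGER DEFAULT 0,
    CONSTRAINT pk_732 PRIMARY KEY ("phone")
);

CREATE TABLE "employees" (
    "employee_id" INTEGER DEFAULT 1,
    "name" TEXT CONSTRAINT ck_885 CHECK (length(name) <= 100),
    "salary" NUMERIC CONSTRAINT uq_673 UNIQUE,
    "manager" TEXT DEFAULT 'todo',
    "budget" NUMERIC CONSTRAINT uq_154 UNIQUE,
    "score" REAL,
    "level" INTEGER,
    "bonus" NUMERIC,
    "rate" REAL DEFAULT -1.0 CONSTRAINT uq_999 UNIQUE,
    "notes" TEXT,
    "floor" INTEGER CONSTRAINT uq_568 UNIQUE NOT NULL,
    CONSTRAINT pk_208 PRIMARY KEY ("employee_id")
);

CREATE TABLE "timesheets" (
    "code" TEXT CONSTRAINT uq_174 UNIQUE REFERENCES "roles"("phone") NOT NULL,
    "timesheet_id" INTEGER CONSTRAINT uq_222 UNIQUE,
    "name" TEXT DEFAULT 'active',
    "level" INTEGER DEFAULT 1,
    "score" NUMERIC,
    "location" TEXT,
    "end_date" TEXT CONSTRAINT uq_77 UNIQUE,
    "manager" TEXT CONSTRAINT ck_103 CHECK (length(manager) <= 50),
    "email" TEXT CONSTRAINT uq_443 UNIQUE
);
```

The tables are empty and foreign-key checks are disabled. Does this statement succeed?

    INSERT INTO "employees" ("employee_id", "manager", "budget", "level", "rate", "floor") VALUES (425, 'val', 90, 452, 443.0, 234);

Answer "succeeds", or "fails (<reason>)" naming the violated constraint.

succeeds

NOT NULL columns: employee_id is supplied; floor is supplied.
No constraint is violated.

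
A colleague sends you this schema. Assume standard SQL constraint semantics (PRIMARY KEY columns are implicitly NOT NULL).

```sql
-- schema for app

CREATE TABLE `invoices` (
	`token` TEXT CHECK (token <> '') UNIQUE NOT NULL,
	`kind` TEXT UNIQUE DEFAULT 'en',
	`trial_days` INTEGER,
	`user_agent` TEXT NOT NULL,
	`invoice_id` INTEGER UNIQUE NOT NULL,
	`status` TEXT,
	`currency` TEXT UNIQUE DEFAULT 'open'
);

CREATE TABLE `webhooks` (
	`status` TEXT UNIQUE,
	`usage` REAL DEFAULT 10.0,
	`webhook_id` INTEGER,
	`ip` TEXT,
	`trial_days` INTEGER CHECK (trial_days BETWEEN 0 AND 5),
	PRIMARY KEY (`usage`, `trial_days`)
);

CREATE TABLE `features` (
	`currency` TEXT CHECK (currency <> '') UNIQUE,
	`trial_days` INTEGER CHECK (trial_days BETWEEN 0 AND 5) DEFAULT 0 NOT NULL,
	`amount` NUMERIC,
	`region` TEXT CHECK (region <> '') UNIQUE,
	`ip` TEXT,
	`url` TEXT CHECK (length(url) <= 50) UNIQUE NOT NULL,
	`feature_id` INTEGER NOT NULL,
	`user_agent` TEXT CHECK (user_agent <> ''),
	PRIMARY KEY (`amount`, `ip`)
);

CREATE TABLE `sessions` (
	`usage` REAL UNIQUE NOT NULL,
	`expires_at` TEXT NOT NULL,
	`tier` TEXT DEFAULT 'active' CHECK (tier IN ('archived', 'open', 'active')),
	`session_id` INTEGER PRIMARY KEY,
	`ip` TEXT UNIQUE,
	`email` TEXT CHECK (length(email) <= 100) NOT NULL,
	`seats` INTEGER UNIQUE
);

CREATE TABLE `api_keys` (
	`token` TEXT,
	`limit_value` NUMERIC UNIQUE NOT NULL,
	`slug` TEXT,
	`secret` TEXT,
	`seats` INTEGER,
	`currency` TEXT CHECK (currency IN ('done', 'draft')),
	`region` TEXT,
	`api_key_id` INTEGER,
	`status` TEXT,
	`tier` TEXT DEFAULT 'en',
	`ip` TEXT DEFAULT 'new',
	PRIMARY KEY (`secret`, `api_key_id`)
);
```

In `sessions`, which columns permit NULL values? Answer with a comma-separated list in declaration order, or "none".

- usage: declared NOT NULL → not nullable.
- expires_at: declared NOT NULL → not nullable.
- tier: CHECK does not forbid NULL (a CHECK constraint passes when its expression is NULL) → nullable.
- session_id: part of the PRIMARY KEY, which implies NOT NULL → not nullable.
- ip: UNIQUE does not imply NOT NULL → nullable.
- email: declared NOT NULL → not nullable.
- seats: UNIQUE does not imply NOT NULL → nullable.

tier, ip, seats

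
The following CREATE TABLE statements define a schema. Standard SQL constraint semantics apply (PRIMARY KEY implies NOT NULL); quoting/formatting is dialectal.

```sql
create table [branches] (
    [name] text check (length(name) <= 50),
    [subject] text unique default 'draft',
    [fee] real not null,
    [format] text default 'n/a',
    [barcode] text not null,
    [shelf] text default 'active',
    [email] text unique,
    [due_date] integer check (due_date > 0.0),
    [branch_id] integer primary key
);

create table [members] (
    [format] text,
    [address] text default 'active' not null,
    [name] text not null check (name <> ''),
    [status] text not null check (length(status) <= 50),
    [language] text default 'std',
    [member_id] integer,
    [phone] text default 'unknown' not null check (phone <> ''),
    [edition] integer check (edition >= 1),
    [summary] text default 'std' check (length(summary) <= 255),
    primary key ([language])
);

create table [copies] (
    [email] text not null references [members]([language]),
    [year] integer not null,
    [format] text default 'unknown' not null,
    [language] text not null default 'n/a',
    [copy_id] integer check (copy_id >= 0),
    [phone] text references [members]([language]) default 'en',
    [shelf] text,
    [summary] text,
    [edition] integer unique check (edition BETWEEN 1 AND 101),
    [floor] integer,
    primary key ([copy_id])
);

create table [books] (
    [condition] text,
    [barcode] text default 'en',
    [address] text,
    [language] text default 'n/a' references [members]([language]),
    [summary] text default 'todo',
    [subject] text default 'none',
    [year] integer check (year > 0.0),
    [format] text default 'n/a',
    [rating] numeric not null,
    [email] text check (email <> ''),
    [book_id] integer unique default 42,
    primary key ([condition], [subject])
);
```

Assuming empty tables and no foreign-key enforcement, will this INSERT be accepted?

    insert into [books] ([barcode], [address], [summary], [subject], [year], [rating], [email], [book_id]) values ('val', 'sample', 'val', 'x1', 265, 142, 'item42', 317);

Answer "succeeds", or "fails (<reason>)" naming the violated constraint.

fails (NOT NULL on condition)

condition is omitted from the column list and has no DEFAULT, so it would receive NULL.
But condition is part of the PRIMARY KEY (implied NOT NULL).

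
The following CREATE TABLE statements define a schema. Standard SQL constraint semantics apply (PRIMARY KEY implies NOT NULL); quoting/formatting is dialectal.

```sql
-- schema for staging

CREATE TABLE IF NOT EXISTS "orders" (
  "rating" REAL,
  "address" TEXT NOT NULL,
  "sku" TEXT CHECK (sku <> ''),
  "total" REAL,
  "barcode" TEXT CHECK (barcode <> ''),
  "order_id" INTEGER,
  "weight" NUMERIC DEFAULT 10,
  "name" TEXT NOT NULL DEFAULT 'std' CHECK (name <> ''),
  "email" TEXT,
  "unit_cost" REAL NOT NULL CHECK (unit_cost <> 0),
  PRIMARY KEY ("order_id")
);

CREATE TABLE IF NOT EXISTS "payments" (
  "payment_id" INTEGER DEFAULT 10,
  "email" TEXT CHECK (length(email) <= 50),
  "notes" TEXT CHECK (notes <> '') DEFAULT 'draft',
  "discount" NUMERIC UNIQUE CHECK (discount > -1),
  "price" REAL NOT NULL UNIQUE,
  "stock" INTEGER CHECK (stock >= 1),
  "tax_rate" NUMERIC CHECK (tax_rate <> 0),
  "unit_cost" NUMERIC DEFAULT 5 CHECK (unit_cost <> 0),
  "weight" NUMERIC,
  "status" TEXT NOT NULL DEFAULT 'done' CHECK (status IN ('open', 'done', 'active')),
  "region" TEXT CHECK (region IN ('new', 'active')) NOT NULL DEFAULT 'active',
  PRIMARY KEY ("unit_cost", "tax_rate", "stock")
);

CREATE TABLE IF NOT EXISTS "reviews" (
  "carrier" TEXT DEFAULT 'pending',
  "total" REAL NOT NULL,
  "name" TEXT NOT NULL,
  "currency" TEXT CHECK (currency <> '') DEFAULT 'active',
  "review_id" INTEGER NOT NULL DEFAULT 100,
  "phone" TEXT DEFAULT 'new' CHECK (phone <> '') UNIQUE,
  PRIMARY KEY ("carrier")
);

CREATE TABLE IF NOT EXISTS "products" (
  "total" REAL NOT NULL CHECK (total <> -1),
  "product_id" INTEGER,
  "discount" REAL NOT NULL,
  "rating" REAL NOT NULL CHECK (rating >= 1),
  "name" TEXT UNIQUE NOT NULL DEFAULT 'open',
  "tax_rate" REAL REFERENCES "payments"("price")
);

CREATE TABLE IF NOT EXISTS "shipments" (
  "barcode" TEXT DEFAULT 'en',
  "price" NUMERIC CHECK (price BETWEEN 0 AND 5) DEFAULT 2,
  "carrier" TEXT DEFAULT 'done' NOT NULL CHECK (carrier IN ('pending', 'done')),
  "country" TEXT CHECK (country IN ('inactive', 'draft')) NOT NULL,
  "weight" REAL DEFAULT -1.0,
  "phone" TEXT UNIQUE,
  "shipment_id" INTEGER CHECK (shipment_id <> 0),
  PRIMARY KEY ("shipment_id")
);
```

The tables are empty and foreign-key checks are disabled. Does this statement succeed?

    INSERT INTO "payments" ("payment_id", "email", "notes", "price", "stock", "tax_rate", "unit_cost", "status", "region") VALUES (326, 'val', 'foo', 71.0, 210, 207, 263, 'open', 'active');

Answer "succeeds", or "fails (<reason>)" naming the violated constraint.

NOT NULL columns: price is supplied; region is supplied; status is supplied; stock is supplied; tax_rate is supplied; unit_cost is supplied.
CHECK constraints: 'val' satisfies (length(email) <= 50); 'foo' satisfies (notes <> ''); 210 satisfies (stock >= 1); 207 satisfies (tax_rate <> 0); 263 satisfies (unit_cost <> 0); 'open' satisfies (status IN ('open', 'done', 'active')); 'active' satisfies (region IN ('new', 'active')).
No constraint is violated.

succeeds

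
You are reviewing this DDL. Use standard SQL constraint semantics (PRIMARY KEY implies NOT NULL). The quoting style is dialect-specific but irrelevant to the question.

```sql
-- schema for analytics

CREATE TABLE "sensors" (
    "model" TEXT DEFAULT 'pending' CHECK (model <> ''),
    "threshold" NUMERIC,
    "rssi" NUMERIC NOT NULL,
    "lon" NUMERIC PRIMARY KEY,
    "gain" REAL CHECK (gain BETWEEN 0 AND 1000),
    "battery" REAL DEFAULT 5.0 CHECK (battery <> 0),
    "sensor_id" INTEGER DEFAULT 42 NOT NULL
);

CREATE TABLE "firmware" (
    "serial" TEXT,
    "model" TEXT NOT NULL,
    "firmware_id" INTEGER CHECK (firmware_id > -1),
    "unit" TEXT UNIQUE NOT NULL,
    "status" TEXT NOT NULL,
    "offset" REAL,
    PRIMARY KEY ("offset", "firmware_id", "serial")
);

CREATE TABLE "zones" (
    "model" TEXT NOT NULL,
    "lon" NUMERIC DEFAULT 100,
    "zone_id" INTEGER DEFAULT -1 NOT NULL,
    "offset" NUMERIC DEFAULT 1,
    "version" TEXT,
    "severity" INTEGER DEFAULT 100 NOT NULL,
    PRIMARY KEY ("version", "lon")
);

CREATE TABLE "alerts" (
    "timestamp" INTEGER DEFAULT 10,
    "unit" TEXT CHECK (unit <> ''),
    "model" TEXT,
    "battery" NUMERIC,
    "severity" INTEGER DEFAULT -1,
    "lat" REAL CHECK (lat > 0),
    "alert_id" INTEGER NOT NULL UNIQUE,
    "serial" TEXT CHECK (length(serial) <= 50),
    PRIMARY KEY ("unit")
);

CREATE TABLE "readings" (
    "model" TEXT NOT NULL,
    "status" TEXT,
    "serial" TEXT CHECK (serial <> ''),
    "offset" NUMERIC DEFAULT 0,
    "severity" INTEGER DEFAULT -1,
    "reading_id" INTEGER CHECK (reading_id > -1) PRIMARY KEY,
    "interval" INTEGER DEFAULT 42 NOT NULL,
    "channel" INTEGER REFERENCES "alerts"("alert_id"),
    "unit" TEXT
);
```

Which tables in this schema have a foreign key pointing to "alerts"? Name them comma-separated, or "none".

readings

- readings.channel references alerts(alert_id).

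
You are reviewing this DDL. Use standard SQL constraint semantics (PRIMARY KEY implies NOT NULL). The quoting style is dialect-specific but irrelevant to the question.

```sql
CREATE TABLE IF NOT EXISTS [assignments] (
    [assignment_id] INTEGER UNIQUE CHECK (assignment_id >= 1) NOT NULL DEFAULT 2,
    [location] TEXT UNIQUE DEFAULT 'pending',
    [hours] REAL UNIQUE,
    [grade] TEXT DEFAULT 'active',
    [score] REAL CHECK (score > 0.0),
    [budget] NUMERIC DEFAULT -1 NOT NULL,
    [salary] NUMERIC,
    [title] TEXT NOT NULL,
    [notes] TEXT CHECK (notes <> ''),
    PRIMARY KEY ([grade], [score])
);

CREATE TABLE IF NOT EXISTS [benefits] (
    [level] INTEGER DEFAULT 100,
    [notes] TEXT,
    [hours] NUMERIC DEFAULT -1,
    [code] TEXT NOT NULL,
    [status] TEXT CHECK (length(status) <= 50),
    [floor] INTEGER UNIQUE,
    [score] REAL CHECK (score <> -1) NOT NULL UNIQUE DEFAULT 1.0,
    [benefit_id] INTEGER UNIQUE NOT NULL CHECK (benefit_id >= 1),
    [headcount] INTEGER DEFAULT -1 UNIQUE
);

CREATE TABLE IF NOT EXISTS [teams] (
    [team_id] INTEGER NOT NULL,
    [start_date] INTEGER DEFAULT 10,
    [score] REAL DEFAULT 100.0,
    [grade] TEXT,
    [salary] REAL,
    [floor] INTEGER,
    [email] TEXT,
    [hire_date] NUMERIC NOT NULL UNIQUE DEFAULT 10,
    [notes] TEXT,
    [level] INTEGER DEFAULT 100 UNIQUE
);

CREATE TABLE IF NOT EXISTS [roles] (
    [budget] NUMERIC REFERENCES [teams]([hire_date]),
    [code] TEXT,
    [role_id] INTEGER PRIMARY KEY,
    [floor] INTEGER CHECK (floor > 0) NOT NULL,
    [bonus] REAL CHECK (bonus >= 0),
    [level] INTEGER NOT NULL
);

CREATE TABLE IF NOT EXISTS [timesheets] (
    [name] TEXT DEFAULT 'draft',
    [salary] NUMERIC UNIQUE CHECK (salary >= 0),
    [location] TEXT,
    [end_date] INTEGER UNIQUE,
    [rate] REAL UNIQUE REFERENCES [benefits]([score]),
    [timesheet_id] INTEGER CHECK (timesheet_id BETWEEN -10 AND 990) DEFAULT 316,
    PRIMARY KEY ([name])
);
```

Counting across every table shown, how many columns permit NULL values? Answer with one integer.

assignments: 4 nullable (location, hours, salary, notes — PK (grade, score) and explicit NOT NULL columns excluded).
benefits: 6 nullable (level, notes, hours, status, floor, headcount — PK none and explicit NOT NULL columns excluded).
teams: 8 nullable (start_date, score, grade, salary, floor, email, notes, level — PK none and explicit NOT NULL columns excluded).
roles: 3 nullable (budget, code, bonus — PK (role_id) and explicit NOT NULL columns excluded).
timesheets: 5 nullable (salary, location, end_date, rate, timesheet_id — PK (name) and explicit NOT NULL columns excluded).
Total: 4 + 6 + 8 + 3 + 5 = 26.

26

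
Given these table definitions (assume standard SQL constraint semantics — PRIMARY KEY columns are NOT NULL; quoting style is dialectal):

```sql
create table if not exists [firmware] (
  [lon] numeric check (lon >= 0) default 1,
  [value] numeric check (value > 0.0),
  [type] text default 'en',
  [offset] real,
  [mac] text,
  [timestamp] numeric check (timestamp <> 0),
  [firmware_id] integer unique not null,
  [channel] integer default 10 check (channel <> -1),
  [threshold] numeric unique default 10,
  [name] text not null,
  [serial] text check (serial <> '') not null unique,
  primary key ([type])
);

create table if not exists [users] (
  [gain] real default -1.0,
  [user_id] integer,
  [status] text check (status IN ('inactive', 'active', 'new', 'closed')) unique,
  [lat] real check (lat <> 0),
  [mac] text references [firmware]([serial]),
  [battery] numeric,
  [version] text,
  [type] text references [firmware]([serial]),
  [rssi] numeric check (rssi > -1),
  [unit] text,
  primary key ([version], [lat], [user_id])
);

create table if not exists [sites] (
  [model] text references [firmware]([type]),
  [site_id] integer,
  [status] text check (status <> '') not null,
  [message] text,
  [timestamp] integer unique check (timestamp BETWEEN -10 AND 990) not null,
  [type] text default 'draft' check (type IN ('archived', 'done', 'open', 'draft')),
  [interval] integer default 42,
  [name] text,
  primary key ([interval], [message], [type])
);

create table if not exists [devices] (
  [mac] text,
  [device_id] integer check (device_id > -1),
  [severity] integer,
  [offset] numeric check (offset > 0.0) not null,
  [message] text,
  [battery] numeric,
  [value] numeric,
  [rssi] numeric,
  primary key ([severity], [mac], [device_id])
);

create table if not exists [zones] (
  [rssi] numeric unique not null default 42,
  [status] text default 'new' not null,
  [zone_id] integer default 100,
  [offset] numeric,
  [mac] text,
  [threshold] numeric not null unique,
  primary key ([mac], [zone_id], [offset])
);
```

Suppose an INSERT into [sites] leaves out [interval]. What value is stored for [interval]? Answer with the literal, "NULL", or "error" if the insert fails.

interval has an explicit DEFAULT 42.
When the column is omitted from an INSERT, that default is used.

42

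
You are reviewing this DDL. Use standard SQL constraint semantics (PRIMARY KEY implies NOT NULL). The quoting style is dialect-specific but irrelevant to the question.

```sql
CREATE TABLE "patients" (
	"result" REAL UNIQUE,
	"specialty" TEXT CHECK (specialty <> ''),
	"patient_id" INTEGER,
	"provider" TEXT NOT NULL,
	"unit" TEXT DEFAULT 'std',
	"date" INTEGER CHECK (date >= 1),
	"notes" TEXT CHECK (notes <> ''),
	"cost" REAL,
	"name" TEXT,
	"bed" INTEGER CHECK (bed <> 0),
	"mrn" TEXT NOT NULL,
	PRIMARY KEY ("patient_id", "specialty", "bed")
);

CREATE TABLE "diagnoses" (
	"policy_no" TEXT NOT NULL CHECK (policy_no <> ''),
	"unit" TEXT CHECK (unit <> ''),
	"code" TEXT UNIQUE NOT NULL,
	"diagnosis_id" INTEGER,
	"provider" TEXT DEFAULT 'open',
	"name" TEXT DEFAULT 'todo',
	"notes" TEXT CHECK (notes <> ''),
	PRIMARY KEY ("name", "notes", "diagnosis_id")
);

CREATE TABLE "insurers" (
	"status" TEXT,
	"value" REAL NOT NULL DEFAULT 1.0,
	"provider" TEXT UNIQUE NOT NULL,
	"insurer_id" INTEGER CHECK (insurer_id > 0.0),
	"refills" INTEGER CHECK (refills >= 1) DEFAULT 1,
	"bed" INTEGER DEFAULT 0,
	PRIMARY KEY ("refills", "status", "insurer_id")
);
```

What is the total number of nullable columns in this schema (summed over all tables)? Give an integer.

patients: 6 nullable (result, unit, date, notes, cost, name — PK (patient_id, specialty, bed) and explicit NOT NULL columns excluded).
diagnoses: 2 nullable (unit, provider — PK (name, notes, diagnosis_id) and explicit NOT NULL columns excluded).
insurers: 1 nullable (bed — PK (refills, status, insurer_id) and explicit NOT NULL columns excluded).
Total: 6 + 2 + 1 = 9.

9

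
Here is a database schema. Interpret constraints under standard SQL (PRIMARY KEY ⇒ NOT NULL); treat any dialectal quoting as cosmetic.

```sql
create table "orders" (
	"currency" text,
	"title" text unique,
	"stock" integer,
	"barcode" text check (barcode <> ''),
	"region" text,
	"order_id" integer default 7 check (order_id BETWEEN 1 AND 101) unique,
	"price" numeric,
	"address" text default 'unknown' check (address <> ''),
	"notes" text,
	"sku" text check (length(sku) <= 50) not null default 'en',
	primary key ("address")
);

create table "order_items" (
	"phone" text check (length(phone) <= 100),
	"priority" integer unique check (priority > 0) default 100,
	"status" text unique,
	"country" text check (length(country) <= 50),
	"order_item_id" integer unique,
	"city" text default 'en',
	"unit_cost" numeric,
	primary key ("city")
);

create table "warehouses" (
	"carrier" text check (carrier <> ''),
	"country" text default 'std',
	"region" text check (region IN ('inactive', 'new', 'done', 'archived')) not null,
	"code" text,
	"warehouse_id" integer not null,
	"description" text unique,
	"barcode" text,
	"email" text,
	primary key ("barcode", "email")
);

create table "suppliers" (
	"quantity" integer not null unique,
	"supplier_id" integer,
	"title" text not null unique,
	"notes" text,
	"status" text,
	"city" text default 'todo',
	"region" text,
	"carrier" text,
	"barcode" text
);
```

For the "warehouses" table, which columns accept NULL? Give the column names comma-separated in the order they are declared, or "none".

- carrier: CHECK does not forbid NULL (a CHECK constraint passes when its expression is NULL) → nullable.
- country: DEFAULT only fills an omitted column; an explicit NULL is still allowed → nullable.
- region: declared NOT NULL → not nullable.
- code: no NOT NULL constraint applies → nullable.
- warehouse_id: declared NOT NULL → not nullable.
- description: UNIQUE does not imply NOT NULL → nullable.
- barcode: part of the PRIMARY KEY, which implies NOT NULL → not nullable.
- email: part of the PRIMARY KEY, which implies NOT NULL → not nullable.

carrier, country, code, description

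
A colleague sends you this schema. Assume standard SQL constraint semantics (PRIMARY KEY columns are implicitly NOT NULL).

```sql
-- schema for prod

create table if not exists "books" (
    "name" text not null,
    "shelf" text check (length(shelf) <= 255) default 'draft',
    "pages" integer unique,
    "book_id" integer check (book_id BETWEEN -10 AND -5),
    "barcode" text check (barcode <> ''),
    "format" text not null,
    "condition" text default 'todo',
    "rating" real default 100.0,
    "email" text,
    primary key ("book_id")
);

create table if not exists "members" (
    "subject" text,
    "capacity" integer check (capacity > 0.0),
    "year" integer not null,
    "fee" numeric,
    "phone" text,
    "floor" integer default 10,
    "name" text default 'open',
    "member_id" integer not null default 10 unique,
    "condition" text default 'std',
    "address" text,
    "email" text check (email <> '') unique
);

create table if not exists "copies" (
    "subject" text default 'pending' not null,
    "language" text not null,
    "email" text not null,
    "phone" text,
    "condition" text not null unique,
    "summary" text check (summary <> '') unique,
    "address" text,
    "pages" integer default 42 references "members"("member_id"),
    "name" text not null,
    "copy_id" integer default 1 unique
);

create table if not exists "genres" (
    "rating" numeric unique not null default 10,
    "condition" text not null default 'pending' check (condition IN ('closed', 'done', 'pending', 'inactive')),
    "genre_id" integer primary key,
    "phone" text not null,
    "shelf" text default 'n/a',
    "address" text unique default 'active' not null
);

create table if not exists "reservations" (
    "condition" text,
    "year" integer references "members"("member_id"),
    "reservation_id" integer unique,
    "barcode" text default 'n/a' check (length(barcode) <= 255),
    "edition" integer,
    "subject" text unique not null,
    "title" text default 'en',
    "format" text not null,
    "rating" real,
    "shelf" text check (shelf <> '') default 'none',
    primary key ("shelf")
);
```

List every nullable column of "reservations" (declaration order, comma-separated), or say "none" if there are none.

- condition: no NOT NULL constraint applies → nullable.
- year: a foreign key column may be NULL unless separately constrained → nullable.
- reservation_id: UNIQUE does not imply NOT NULL → nullable.
- barcode: CHECK does not forbid NULL (a CHECK constraint passes when its expression is NULL) → nullable.
- edition: no NOT NULL constraint applies → nullable.
- subject: declared NOT NULL → not nullable.
- title: DEFAULT only fills an omitted column; an explicit NULL is still allowed → nullable.
- format: declared NOT NULL → not nullable.
- rating: no NOT NULL constraint applies → nullable.
- shelf: part of the PRIMARY KEY, which implies NOT NULL → not nullable.

condition, year, reservation_id, barcode, edition, title, rating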